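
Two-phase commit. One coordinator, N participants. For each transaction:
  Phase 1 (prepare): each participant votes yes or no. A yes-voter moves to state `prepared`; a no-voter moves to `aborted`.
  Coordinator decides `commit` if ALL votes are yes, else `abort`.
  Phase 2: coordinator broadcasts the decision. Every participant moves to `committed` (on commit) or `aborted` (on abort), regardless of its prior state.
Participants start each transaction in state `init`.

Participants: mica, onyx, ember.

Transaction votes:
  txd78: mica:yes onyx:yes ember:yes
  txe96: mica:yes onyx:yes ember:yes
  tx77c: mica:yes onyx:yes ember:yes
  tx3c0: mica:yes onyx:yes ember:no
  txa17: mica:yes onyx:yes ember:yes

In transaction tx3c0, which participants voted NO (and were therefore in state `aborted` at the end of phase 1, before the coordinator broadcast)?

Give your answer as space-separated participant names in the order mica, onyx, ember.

Txn tx3c0 phase 1: mica yes -> prepared; onyx yes -> prepared; ember no -> aborted

Answer: ember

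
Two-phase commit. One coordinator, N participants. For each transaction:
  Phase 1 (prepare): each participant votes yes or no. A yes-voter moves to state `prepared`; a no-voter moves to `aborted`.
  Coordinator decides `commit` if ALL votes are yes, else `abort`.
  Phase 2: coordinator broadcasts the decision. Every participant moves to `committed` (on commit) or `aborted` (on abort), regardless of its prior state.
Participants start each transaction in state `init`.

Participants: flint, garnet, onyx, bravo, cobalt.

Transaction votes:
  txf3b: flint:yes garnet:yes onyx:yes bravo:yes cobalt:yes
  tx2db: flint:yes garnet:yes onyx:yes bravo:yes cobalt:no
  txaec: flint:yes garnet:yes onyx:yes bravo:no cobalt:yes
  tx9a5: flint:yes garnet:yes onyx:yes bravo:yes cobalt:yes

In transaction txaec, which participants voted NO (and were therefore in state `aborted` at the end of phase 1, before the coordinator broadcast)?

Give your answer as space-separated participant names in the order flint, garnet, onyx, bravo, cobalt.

Txn txaec phase 1: flint yes -> prepared; garnet yes -> prepared; onyx yes -> prepared; bravo no -> aborted; cobalt yes -> prepared

Answer: bravo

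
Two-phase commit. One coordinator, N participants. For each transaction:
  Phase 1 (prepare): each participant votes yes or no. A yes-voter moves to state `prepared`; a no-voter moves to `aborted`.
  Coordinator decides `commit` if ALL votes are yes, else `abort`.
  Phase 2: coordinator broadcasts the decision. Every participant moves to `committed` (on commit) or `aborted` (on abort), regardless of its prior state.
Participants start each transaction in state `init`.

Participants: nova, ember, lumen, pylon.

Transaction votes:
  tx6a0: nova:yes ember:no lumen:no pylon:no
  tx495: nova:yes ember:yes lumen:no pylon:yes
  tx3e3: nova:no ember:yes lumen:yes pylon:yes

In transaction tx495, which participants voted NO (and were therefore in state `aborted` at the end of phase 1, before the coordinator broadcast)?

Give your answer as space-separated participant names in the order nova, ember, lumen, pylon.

Txn tx495 phase 1: nova yes -> prepared; ember yes -> prepared; lumen no -> aborted; pylon yes -> prepared

Answer: lumen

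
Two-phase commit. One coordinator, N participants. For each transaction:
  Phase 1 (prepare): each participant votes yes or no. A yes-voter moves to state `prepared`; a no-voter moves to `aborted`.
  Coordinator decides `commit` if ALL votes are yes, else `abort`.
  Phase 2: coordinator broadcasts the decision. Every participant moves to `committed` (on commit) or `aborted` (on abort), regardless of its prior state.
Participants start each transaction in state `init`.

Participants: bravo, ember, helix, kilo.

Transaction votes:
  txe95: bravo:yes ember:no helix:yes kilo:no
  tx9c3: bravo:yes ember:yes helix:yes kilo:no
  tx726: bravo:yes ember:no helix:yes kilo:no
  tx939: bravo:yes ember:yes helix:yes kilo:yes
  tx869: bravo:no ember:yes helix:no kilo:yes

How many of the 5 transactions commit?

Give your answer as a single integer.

txe95: no from ember, kilo -> abort (commits=0)
tx9c3: no from kilo -> abort (commits=0)
tx726: no from ember, kilo -> abort (commits=0)
tx939: all yes -> commit (commits=1)
tx869: no from bravo, helix -> abort (commits=1)

Answer: 1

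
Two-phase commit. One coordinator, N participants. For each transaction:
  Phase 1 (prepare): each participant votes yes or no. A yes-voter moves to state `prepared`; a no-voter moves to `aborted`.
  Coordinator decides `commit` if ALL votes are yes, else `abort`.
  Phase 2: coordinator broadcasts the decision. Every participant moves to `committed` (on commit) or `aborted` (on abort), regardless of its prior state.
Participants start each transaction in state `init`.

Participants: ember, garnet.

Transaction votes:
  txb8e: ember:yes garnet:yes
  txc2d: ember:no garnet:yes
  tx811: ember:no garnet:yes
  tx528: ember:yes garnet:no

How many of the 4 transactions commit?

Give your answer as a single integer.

txb8e: all yes -> commit (commits=1)
txc2d: no from ember -> abort (commits=1)
tx811: no from ember -> abort (commits=1)
tx528: no from garnet -> abort (commits=1)

Answer: 1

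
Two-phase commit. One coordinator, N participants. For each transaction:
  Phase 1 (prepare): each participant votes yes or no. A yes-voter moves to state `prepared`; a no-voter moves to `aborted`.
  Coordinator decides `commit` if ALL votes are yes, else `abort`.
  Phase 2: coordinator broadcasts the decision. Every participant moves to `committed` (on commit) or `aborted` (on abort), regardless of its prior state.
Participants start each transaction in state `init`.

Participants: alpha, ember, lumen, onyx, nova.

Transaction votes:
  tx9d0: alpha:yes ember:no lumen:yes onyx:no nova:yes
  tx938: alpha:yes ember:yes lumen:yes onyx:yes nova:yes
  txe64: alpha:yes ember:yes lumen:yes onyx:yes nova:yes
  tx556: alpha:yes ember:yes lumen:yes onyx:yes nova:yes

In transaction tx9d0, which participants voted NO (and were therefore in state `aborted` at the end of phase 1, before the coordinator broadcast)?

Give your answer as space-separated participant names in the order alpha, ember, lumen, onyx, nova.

Answer: ember onyx

Derivation:
Txn tx9d0 phase 1: alpha yes -> prepared; ember no -> aborted; lumen yes -> prepared; onyx no -> aborted; nova yes -> prepared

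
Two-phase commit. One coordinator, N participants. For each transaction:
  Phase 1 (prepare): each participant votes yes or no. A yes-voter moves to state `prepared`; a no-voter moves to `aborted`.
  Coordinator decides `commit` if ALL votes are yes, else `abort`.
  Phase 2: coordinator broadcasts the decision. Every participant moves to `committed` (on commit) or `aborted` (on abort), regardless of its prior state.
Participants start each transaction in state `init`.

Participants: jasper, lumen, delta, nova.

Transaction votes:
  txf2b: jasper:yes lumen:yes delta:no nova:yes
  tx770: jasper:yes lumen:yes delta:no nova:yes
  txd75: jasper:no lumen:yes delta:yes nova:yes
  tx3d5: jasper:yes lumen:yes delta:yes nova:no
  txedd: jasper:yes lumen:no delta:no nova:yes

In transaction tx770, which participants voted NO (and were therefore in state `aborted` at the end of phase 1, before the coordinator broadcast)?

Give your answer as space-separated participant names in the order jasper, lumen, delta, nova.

Txn tx770 phase 1: jasper yes -> prepared; lumen yes -> prepared; delta no -> aborted; nova yes -> prepared

Answer: delta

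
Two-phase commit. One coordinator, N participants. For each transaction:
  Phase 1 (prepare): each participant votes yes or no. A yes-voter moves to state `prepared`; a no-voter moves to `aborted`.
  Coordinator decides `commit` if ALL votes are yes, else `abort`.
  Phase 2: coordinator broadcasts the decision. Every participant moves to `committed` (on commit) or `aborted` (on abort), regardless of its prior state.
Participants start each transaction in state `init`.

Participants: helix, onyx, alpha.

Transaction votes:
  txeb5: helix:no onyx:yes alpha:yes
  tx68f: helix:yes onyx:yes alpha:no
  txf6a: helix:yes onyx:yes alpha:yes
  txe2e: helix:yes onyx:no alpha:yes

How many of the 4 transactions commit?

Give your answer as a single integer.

txeb5: no from helix -> abort (commits=0)
tx68f: no from alpha -> abort (commits=0)
txf6a: all yes -> commit (commits=1)
txe2e: no from onyx -> abort (commits=1)

Answer: 1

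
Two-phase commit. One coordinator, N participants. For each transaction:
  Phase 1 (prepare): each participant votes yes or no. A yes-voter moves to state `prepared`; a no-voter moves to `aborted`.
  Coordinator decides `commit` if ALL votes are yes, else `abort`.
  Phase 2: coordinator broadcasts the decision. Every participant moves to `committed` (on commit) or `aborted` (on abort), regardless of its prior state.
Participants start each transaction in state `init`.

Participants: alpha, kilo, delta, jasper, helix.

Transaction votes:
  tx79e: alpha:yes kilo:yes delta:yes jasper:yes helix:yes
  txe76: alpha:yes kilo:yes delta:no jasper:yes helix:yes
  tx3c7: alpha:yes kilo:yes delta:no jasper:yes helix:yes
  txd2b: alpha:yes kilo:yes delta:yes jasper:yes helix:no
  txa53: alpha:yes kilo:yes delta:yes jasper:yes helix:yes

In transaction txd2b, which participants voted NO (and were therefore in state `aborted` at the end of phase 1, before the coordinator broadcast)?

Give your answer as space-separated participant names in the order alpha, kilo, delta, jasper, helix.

Answer: helix

Derivation:
Txn txd2b phase 1: alpha yes -> prepared; kilo yes -> prepared; delta yes -> prepared; jasper yes -> prepared; helix no -> aborted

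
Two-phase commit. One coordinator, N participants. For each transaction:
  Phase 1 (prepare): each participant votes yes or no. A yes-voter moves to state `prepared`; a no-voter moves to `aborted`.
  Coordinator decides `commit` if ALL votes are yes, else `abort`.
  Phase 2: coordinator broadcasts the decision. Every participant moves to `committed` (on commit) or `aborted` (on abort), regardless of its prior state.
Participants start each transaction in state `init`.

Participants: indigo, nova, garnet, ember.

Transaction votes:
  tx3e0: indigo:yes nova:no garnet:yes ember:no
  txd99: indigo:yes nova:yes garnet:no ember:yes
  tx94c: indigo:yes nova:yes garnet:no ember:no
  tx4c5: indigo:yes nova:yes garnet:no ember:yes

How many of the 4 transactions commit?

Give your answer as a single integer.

tx3e0: no from nova, ember -> abort (commits=0)
txd99: no from garnet -> abort (commits=0)
tx94c: no from garnet, ember -> abort (commits=0)
tx4c5: no from garnet -> abort (commits=0)

Answer: 0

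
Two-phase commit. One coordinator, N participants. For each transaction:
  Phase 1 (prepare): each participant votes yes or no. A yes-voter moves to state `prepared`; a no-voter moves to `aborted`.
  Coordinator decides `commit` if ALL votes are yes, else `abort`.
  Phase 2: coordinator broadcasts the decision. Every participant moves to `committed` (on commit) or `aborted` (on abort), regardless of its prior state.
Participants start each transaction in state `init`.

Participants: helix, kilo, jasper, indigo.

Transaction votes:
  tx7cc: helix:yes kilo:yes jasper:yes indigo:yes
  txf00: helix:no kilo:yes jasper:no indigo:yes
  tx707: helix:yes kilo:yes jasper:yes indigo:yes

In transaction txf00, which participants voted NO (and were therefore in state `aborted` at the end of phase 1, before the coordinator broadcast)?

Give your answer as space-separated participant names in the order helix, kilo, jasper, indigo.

Txn txf00 phase 1: helix no -> aborted; kilo yes -> prepared; jasper no -> aborted; indigo yes -> prepared

Answer: helix jasper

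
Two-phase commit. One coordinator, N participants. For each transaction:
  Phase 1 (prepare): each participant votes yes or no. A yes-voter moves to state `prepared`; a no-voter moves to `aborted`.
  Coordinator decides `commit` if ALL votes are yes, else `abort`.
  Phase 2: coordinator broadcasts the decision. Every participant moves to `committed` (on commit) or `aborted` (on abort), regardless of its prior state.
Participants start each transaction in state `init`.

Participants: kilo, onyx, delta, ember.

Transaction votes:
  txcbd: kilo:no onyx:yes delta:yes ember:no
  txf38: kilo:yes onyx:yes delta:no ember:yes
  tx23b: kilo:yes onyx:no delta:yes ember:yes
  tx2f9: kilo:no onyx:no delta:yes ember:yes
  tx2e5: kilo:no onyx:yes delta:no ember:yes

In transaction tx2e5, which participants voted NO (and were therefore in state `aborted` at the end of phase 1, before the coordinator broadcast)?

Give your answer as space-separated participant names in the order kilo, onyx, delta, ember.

Txn tx2e5 phase 1: kilo no -> aborted; onyx yes -> prepared; delta no -> aborted; ember yes -> prepared

Answer: kilo delta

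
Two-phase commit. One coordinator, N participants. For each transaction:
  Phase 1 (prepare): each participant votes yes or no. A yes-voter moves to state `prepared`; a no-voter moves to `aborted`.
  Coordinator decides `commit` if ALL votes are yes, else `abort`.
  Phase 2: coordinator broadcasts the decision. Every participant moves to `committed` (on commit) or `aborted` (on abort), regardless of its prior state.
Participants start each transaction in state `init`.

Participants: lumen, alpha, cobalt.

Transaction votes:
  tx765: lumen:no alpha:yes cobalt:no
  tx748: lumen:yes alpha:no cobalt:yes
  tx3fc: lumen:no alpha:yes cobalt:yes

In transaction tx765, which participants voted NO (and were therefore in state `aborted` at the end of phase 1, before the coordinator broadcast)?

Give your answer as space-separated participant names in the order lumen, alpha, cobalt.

Txn tx765 phase 1: lumen no -> aborted; alpha yes -> prepared; cobalt no -> aborted

Answer: lumen cobalt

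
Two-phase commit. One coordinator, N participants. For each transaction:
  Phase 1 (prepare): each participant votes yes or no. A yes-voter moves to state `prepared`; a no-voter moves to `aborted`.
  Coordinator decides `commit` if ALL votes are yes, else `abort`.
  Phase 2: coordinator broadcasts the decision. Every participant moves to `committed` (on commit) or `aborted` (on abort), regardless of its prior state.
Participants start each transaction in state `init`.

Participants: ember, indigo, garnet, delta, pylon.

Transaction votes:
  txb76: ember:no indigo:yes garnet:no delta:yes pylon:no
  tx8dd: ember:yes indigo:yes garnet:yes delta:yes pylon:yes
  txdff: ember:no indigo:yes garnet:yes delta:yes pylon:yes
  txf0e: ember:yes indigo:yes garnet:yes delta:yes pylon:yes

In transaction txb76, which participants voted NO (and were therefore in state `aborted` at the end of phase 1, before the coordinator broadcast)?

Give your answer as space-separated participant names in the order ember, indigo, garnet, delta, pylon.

Txn txb76 phase 1: ember no -> aborted; indigo yes -> prepared; garnet no -> aborted; delta yes -> prepared; pylon no -> aborted

Answer: ember garnet pylon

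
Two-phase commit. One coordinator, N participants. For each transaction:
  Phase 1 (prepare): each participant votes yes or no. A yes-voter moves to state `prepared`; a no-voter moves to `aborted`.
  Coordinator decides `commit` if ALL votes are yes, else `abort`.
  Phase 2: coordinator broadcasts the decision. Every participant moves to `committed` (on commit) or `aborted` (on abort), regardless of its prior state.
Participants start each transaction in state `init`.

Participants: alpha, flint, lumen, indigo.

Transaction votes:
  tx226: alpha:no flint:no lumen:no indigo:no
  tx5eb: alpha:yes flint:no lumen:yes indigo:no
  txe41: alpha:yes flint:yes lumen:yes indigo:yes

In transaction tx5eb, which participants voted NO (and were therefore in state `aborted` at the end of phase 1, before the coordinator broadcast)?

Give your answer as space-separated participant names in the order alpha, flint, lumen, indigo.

Answer: flint indigo

Derivation:
Txn tx5eb phase 1: alpha yes -> prepared; flint no -> aborted; lumen yes -> prepared; indigo no -> aborted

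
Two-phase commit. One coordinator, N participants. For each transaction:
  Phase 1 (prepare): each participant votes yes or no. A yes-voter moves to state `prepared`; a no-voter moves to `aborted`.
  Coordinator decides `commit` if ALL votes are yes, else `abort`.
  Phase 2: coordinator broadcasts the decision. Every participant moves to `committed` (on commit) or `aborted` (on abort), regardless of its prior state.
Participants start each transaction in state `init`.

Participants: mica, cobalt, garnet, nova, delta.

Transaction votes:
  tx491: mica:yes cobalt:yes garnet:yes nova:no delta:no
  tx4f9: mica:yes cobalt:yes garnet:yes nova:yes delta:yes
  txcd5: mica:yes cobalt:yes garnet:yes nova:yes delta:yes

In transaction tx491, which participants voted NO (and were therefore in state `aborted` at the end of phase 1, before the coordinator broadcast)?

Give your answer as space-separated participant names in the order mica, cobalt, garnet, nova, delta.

Txn tx491 phase 1: mica yes -> prepared; cobalt yes -> prepared; garnet yes -> prepared; nova no -> aborted; delta no -> aborted

Answer: nova delta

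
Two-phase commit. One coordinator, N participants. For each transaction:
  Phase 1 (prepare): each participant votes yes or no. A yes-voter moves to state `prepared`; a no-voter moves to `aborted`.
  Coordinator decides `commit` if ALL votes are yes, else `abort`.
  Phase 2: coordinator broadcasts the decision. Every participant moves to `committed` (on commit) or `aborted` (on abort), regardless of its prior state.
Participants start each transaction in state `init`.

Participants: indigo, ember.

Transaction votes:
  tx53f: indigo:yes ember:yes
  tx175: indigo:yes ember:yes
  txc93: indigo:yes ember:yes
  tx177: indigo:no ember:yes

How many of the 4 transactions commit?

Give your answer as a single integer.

Answer: 3

Derivation:
tx53f: all yes -> commit (commits=1)
tx175: all yes -> commit (commits=2)
txc93: all yes -> commit (commits=3)
tx177: no from indigo -> abort (commits=3)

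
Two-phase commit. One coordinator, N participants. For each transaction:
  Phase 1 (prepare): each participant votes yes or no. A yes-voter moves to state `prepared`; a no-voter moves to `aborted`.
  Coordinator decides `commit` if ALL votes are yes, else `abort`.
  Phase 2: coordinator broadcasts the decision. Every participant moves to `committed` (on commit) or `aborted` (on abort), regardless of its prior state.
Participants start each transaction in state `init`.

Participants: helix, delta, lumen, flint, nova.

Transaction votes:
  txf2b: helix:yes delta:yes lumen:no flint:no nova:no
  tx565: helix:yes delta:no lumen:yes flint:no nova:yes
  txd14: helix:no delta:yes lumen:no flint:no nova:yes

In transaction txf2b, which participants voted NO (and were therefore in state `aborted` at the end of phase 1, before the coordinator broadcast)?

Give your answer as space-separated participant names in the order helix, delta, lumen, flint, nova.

Txn txf2b phase 1: helix yes -> prepared; delta yes -> prepared; lumen no -> aborted; flint no -> aborted; nova no -> aborted

Answer: lumen flint nova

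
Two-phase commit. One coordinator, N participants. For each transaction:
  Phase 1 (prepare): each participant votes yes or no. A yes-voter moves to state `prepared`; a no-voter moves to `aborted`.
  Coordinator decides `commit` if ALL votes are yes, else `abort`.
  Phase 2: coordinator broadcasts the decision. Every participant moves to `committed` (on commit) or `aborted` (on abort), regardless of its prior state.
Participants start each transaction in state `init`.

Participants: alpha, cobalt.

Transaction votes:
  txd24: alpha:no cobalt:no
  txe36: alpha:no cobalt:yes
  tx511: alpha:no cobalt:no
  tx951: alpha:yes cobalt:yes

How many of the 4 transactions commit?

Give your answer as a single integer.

txd24: no from alpha, cobalt -> abort (commits=0)
txe36: no from alpha -> abort (commits=0)
tx511: no from alpha, cobalt -> abort (commits=0)
tx951: all yes -> commit (commits=1)

Answer: 1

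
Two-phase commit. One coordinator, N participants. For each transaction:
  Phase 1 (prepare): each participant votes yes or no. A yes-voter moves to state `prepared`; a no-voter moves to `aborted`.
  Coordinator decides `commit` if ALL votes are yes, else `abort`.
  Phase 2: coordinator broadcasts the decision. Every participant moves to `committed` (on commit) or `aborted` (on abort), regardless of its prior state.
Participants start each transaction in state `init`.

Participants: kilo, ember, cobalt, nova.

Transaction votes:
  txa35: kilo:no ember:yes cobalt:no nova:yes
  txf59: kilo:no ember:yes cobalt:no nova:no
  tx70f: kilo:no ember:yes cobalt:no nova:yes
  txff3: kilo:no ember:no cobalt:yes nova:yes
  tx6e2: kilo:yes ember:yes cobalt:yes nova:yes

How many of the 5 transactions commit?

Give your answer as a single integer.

txa35: no from kilo, cobalt -> abort (commits=0)
txf59: no from kilo, cobalt, nova -> abort (commits=0)
tx70f: no from kilo, cobalt -> abort (commits=0)
txff3: no from kilo, ember -> abort (commits=0)
tx6e2: all yes -> commit (commits=1)

Answer: 1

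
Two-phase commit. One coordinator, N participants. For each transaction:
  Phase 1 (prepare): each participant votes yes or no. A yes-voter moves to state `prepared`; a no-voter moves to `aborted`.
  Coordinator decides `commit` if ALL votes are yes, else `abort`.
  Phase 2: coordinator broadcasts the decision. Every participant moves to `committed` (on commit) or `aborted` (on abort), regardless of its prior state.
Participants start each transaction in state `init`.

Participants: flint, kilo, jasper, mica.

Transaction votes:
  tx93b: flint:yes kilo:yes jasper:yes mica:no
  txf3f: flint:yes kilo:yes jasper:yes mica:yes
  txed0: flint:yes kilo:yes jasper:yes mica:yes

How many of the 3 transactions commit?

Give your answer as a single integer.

tx93b: no from mica -> abort (commits=0)
txf3f: all yes -> commit (commits=1)
txed0: all yes -> commit (commits=2)

Answer: 2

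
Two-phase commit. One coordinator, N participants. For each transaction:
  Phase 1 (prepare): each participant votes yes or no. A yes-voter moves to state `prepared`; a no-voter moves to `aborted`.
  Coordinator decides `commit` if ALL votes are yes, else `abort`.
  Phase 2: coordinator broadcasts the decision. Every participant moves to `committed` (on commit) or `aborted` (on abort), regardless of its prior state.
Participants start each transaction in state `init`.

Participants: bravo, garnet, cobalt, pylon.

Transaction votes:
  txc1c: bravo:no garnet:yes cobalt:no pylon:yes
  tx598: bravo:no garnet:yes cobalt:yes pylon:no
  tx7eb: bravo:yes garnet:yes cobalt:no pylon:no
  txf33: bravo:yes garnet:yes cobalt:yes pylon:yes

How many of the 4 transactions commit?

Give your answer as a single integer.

Answer: 1

Derivation:
txc1c: no from bravo, cobalt -> abort (commits=0)
tx598: no from bravo, pylon -> abort (commits=0)
tx7eb: no from cobalt, pylon -> abort (commits=0)
txf33: all yes -> commit (commits=1)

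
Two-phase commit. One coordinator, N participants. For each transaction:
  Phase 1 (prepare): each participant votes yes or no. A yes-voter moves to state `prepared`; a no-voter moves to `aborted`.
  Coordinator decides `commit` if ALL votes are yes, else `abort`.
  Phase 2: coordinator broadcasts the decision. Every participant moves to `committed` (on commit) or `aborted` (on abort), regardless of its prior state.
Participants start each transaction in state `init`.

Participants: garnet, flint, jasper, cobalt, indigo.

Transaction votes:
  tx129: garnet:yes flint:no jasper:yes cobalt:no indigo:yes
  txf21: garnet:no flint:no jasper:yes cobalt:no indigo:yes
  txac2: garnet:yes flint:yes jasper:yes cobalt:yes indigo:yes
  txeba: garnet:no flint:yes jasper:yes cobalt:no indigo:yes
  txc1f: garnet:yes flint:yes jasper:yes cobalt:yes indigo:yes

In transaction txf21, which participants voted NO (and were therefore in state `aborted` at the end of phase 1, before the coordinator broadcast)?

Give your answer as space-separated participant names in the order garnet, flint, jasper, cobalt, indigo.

Answer: garnet flint cobalt

Derivation:
Txn txf21 phase 1: garnet no -> aborted; flint no -> aborted; jasper yes -> prepared; cobalt no -> aborted; indigo yes -> prepared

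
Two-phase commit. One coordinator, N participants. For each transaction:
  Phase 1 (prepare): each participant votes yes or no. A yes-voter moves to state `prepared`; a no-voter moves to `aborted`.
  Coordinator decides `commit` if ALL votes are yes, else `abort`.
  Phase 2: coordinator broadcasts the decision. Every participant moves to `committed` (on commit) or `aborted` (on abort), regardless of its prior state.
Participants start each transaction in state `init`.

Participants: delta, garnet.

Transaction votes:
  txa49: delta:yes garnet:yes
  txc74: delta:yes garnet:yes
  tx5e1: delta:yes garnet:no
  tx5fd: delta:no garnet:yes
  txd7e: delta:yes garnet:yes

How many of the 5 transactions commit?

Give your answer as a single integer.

txa49: all yes -> commit (commits=1)
txc74: all yes -> commit (commits=2)
tx5e1: no from garnet -> abort (commits=2)
tx5fd: no from delta -> abort (commits=2)
txd7e: all yes -> commit (commits=3)

Answer: 3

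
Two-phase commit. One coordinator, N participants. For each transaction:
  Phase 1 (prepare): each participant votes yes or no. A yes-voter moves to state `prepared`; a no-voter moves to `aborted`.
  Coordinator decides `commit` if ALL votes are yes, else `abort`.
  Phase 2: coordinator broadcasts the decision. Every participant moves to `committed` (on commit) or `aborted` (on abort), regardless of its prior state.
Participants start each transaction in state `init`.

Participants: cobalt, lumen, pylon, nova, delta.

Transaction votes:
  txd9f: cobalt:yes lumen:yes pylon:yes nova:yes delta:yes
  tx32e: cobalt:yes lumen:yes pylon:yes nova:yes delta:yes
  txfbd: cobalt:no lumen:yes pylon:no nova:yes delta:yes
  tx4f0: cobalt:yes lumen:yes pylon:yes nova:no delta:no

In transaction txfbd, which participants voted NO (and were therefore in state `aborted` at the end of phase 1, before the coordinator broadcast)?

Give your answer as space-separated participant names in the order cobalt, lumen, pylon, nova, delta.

Txn txfbd phase 1: cobalt no -> aborted; lumen yes -> prepared; pylon no -> aborted; nova yes -> prepared; delta yes -> prepared

Answer: cobalt pylon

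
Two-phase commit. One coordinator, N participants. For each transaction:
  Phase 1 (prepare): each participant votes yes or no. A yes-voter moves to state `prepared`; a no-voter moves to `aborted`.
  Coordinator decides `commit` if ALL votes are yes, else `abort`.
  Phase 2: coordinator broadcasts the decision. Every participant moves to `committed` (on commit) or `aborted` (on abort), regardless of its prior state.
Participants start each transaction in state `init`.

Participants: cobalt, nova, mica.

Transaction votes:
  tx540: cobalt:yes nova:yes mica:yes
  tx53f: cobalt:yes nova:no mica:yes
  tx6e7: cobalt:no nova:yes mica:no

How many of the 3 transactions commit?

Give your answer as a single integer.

Answer: 1

Derivation:
tx540: all yes -> commit (commits=1)
tx53f: no from nova -> abort (commits=1)
tx6e7: no from cobalt, mica -> abort (commits=1)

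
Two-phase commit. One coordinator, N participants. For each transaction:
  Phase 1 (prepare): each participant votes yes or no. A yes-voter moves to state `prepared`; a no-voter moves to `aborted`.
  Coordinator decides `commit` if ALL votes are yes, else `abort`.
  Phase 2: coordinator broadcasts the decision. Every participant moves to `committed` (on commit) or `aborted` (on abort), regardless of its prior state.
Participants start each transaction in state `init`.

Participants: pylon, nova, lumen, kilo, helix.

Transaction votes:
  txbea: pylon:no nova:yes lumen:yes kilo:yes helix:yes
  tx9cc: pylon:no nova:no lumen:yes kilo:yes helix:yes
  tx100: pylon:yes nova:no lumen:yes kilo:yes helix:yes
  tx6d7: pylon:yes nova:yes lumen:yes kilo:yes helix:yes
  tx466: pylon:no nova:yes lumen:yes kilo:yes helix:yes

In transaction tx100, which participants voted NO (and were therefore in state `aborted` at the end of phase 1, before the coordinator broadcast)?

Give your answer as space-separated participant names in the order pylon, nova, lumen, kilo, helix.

Txn tx100 phase 1: pylon yes -> prepared; nova no -> aborted; lumen yes -> prepared; kilo yes -> prepared; helix yes -> prepared

Answer: nova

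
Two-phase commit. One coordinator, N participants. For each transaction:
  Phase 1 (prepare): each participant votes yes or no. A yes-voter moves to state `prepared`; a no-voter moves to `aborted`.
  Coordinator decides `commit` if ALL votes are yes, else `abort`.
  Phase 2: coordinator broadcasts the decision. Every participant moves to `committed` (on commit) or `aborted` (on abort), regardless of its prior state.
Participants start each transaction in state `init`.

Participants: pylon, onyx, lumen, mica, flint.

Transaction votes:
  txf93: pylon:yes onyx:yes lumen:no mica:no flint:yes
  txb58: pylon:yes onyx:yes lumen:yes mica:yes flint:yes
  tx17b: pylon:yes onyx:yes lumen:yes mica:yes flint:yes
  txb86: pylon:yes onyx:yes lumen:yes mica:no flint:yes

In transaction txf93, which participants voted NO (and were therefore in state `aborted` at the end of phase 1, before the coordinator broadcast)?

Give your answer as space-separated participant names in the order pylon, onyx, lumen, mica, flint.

Answer: lumen mica

Derivation:
Txn txf93 phase 1: pylon yes -> prepared; onyx yes -> prepared; lumen no -> aborted; mica no -> aborted; flint yes -> prepared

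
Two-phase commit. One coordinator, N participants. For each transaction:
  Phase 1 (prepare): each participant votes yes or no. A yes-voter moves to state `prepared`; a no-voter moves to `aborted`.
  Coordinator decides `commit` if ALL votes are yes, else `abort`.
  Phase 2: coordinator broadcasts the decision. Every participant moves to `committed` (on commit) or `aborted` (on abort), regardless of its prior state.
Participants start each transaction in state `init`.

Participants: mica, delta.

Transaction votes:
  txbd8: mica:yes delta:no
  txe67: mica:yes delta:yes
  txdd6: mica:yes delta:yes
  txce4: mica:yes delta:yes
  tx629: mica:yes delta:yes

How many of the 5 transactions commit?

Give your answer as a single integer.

Answer: 4

Derivation:
txbd8: no from delta -> abort (commits=0)
txe67: all yes -> commit (commits=1)
txdd6: all yes -> commit (commits=2)
txce4: all yes -> commit (commits=3)
tx629: all yes -> commit (commits=4)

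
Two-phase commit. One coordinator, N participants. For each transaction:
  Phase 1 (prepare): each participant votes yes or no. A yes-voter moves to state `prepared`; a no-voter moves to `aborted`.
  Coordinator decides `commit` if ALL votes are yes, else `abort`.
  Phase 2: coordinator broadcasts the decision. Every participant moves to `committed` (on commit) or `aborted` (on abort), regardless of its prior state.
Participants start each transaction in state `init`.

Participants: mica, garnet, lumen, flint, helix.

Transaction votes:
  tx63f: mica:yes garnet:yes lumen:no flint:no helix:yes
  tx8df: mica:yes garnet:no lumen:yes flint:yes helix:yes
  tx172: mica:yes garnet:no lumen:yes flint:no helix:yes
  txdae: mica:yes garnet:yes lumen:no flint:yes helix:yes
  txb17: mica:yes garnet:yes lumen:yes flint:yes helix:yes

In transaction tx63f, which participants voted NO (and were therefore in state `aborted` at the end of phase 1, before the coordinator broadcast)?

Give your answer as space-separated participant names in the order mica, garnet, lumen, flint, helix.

Answer: lumen flint

Derivation:
Txn tx63f phase 1: mica yes -> prepared; garnet yes -> prepared; lumen no -> aborted; flint no -> aborted; helix yes -> prepared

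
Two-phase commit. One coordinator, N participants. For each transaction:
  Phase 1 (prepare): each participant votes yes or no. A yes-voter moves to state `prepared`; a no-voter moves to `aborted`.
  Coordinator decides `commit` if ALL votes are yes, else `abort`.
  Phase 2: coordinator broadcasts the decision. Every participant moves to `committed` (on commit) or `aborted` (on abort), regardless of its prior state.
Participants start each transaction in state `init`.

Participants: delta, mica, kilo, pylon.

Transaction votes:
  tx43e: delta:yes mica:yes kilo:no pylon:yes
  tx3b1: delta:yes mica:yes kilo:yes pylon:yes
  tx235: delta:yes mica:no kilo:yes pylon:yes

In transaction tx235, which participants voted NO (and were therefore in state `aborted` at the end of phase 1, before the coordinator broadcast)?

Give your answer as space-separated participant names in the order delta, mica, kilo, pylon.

Txn tx235 phase 1: delta yes -> prepared; mica no -> aborted; kilo yes -> prepared; pylon yes -> prepared

Answer: mica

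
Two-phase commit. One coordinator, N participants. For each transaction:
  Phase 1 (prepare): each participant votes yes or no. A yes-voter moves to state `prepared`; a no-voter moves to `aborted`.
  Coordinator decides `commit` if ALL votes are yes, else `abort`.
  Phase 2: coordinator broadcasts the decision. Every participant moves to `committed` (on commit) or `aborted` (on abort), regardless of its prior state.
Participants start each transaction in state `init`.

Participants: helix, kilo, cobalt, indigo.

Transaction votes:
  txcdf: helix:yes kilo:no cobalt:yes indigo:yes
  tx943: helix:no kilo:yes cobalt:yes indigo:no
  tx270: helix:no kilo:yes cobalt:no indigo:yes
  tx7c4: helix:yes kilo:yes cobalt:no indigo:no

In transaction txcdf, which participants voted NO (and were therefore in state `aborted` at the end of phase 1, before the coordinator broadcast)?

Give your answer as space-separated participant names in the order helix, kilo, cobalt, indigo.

Txn txcdf phase 1: helix yes -> prepared; kilo no -> aborted; cobalt yes -> prepared; indigo yes -> prepared

Answer: kilo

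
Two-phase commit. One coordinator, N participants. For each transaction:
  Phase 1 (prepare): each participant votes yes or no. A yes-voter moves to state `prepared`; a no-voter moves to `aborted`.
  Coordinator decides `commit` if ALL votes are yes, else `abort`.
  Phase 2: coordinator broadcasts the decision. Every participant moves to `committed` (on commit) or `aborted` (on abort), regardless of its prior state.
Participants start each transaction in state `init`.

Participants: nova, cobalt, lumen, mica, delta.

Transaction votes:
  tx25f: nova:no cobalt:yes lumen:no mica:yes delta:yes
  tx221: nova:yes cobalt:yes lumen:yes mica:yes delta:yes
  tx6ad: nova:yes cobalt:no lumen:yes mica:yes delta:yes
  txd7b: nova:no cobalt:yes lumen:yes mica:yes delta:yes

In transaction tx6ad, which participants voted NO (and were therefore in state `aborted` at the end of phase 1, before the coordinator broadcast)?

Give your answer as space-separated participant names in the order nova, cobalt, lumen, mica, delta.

Answer: cobalt

Derivation:
Txn tx6ad phase 1: nova yes -> prepared; cobalt no -> aborted; lumen yes -> prepared; mica yes -> prepared; delta yes -> prepared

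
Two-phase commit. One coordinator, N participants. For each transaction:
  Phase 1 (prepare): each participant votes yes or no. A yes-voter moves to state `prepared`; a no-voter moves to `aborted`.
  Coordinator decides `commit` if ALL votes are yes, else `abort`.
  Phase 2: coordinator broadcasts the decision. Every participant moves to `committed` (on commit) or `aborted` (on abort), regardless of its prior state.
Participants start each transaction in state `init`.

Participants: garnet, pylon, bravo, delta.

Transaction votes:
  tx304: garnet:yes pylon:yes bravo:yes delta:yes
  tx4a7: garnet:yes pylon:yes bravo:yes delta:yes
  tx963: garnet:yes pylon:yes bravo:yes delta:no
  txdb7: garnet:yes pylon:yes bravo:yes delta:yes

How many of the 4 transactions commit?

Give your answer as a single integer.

Answer: 3

Derivation:
tx304: all yes -> commit (commits=1)
tx4a7: all yes -> commit (commits=2)
tx963: no from delta -> abort (commits=2)
txdb7: all yes -> commit (commits=3)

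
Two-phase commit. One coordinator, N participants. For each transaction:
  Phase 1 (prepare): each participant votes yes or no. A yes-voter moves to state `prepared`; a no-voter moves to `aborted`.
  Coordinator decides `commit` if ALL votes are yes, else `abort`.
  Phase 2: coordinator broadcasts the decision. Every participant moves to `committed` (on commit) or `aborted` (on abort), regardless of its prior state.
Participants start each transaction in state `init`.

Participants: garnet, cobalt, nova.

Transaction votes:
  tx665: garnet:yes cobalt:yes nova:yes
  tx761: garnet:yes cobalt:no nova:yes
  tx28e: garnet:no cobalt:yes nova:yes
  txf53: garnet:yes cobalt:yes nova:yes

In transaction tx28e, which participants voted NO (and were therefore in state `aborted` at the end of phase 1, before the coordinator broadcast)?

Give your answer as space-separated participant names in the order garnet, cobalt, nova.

Txn tx28e phase 1: garnet no -> aborted; cobalt yes -> prepared; nova yes -> prepared

Answer: garnet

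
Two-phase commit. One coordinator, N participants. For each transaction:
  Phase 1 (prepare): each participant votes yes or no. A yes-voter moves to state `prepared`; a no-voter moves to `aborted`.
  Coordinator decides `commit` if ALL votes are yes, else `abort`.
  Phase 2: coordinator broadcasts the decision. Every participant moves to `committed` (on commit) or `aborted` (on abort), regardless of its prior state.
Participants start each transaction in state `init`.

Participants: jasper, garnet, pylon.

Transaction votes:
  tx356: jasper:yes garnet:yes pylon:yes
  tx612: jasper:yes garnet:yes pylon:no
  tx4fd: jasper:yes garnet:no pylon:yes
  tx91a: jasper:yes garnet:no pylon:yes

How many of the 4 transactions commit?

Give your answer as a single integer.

Answer: 1

Derivation:
tx356: all yes -> commit (commits=1)
tx612: no from pylon -> abort (commits=1)
tx4fd: no from garnet -> abort (commits=1)
tx91a: no from garnet -> abort (commits=1)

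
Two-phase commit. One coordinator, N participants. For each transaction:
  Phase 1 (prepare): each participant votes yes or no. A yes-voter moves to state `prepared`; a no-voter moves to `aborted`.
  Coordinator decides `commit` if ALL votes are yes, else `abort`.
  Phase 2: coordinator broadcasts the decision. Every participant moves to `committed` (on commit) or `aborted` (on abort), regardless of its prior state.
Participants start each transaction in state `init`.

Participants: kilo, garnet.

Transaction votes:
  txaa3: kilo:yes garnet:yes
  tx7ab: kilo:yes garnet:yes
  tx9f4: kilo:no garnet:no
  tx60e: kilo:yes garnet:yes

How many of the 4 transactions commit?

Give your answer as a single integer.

Answer: 3

Derivation:
txaa3: all yes -> commit (commits=1)
tx7ab: all yes -> commit (commits=2)
tx9f4: no from kilo, garnet -> abort (commits=2)
tx60e: all yes -> commit (commits=3)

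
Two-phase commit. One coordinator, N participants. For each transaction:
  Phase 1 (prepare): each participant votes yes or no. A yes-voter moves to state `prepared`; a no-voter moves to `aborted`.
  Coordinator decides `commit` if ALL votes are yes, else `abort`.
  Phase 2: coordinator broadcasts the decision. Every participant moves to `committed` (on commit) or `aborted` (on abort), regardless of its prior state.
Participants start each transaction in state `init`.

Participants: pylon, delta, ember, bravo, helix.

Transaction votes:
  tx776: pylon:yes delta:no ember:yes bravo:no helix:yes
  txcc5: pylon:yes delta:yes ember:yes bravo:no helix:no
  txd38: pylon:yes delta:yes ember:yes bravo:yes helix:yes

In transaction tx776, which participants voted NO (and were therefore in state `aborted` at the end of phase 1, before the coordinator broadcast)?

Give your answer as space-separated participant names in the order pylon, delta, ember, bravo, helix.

Txn tx776 phase 1: pylon yes -> prepared; delta no -> aborted; ember yes -> prepared; bravo no -> aborted; helix yes -> prepared

Answer: delta bravo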